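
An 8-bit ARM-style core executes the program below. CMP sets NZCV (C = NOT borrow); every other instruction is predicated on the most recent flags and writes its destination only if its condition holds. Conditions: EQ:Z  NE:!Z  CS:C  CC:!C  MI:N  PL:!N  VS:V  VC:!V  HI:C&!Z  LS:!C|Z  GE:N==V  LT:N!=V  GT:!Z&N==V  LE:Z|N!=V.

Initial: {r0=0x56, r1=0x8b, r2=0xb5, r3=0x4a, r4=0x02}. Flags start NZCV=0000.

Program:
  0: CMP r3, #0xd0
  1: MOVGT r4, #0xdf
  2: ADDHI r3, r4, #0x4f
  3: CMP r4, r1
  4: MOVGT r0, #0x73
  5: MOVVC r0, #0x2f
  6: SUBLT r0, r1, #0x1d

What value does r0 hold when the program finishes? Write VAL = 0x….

0: ✓ CMP  NZCV=0000
1: ✓ MOVGT  r4←0xdf
2: · ADDHI
3: ✓ CMP  NZCV=0010
4: ✓ MOVGT  r0←0x73
5: ✓ MOVVC  r0←0x2f
6: · SUBLT

VAL = 0x2f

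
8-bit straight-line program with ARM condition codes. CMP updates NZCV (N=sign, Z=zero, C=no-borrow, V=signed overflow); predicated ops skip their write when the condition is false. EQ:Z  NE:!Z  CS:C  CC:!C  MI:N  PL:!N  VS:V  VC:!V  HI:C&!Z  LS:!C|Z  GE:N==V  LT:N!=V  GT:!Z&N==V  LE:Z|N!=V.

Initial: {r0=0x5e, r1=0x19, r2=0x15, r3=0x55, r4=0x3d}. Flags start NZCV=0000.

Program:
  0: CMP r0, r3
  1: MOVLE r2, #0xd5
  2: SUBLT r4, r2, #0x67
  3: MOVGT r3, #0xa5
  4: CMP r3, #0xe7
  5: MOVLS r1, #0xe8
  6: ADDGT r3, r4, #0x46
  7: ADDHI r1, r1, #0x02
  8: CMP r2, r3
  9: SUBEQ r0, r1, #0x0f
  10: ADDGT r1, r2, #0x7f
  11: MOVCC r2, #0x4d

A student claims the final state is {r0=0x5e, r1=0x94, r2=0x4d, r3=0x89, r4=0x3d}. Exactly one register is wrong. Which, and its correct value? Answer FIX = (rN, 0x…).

FIX = (r3, 0xa5)

0: ✓ CMP  NZCV=0010
1: · MOVLE
2: · SUBLT
3: ✓ MOVGT  r3←0xa5
4: ✓ CMP  NZCV=1000
5: ✓ MOVLS  r1←0xe8
6: · ADDGT
7: · ADDHI
8: ✓ CMP  NZCV=0000
9: · SUBEQ
10: ✓ ADDGT  r1←0x94
11: ✓ MOVCC  r2←0x4d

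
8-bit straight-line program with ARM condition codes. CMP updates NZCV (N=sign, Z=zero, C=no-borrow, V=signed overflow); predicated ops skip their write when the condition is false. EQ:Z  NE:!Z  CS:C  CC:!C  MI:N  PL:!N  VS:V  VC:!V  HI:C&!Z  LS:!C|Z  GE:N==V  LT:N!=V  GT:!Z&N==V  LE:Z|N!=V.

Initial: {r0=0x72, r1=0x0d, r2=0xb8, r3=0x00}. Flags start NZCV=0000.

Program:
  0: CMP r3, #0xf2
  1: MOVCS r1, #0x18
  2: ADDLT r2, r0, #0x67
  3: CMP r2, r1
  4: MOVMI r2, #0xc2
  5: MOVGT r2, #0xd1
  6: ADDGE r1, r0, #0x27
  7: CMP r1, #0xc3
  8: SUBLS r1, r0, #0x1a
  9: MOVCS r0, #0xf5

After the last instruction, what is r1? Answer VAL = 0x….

VAL = 0x58

[0] flags=0000 → (cmp)
[1] flags=0000 CS?F → skip
[2] flags=0000 LT?F → skip
[3] flags=1010 → (cmp)
[4] flags=1010 MI?T → r2=0xc2
[5] flags=1010 GT?F → skip
[6] flags=1010 GE?F → skip
[7] flags=0000 → (cmp)
[8] flags=0000 LS?T → r1=0x58
[9] flags=0000 CS?F → skip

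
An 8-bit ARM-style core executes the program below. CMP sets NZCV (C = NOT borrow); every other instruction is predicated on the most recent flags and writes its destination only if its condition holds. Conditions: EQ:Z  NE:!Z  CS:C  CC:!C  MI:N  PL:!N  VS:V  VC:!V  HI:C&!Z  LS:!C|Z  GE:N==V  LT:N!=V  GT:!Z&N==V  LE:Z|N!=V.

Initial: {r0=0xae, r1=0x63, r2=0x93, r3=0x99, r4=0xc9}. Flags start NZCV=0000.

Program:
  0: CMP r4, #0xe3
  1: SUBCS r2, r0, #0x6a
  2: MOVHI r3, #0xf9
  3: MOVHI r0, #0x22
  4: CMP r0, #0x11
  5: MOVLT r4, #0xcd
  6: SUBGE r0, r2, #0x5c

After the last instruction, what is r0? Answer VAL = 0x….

0: ✓ CMP  NZCV=1000
1: · SUBCS
2: · MOVHI
3: · MOVHI
4: ✓ CMP  NZCV=1010
5: ✓ MOVLT  r4←0xcd
6: · SUBGE

VAL = 0xae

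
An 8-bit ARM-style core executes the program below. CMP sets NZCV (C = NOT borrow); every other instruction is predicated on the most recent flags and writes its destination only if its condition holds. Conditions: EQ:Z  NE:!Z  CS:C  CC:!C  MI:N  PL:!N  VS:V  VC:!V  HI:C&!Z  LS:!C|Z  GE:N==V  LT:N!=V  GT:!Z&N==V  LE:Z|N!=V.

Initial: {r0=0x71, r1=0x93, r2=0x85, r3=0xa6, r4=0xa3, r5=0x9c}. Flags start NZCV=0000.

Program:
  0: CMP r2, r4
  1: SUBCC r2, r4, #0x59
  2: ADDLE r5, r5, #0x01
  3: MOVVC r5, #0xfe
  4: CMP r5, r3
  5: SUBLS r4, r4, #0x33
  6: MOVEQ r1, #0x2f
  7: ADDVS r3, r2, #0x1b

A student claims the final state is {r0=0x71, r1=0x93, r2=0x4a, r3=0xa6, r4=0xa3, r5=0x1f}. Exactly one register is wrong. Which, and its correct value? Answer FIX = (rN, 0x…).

0: ✓ CMP  NZCV=1000
1: ✓ SUBCC  r2←0x4a
2: ✓ ADDLE  r5←0x9d
3: ✓ MOVVC  r5←0xfe
4: ✓ CMP  NZCV=0010
5: · SUBLS
6: · MOVEQ
7: · ADDVS

FIX = (r5, 0xfe)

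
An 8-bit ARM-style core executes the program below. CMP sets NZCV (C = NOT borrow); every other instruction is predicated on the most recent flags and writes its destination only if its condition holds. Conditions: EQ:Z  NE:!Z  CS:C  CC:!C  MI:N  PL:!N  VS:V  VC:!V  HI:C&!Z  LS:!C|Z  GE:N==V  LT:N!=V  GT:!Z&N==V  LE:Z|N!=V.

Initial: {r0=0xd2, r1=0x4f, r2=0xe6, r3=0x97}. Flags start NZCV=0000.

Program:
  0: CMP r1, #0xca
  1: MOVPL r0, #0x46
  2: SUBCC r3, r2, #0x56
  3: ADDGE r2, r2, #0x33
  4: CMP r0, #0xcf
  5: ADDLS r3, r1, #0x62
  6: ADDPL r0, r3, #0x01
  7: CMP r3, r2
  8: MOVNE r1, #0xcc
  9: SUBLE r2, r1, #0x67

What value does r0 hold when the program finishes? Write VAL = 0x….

VAL = 0x91

0: ✓ CMP  NZCV=1001
1: · MOVPL
2: ✓ SUBCC  r3←0x90
3: ✓ ADDGE  r2←0x19
4: ✓ CMP  NZCV=0010
5: · ADDLS
6: ✓ ADDPL  r0←0x91
7: ✓ CMP  NZCV=0011
8: ✓ MOVNE  r1←0xcc
9: ✓ SUBLE  r2←0x65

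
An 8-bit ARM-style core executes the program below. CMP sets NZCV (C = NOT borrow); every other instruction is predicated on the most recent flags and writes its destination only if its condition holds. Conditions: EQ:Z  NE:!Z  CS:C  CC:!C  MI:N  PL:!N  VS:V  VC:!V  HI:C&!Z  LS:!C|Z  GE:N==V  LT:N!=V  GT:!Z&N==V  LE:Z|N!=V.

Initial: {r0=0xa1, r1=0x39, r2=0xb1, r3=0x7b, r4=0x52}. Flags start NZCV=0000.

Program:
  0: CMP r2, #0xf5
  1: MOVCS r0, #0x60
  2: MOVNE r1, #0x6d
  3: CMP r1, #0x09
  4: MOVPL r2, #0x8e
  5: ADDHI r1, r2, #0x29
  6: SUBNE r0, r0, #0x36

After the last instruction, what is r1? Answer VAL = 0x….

VAL = 0xb7

0: ✓ CMP  NZCV=1000
1: · MOVCS
2: ✓ MOVNE  r1←0x6d
3: ✓ CMP  NZCV=0010
4: ✓ MOVPL  r2←0x8e
5: ✓ ADDHI  r1←0xb7
6: ✓ SUBNE  r0←0x6b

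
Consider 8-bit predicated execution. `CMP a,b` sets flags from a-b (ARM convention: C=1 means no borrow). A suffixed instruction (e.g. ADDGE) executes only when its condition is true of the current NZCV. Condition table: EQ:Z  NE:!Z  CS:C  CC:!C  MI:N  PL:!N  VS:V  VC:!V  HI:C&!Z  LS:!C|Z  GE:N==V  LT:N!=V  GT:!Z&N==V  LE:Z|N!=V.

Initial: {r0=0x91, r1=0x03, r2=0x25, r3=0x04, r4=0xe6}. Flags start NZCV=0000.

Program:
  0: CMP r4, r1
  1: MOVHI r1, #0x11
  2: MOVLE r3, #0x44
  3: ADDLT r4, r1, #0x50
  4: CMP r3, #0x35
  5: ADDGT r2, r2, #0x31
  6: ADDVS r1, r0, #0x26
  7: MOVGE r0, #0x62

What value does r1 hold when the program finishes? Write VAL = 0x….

VAL = 0x11

[0] flags=1010 → (cmp)
[1] flags=1010 HI?T → r1=0x11
[2] flags=1010 LE?T → r3=0x44
[3] flags=1010 LT?T → r4=0x61
[4] flags=0010 → (cmp)
[5] flags=0010 GT?T → r2=0x56
[6] flags=0010 VS?F → skip
[7] flags=0010 GE?T → r0=0x62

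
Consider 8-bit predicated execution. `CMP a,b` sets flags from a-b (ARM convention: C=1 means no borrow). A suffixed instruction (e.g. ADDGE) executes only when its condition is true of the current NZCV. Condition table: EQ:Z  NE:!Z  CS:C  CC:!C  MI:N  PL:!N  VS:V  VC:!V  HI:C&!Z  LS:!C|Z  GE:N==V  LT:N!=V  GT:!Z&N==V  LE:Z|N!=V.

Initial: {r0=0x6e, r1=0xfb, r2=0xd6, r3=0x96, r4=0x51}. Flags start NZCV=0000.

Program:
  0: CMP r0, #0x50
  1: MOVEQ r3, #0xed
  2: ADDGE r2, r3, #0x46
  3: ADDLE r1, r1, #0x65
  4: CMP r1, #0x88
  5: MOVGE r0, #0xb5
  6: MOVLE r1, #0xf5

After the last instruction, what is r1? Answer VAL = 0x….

0: ✓ CMP  NZCV=0010
1: · MOVEQ
2: ✓ ADDGE  r2←0xdc
3: · ADDLE
4: ✓ CMP  NZCV=0010
5: ✓ MOVGE  r0←0xb5
6: · MOVLE

VAL = 0xfb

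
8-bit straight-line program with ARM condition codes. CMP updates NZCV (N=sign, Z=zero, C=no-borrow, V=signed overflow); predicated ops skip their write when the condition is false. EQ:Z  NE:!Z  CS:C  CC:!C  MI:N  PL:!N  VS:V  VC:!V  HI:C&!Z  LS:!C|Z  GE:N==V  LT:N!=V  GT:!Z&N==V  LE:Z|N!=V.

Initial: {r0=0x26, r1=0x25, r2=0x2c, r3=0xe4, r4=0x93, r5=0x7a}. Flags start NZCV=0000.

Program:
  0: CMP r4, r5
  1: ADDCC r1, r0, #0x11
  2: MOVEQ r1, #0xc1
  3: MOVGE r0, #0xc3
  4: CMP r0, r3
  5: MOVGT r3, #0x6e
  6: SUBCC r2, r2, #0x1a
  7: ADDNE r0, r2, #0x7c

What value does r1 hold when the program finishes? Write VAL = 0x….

0: ✓ CMP  NZCV=0011
1: · ADDCC
2: · MOVEQ
3: · MOVGE
4: ✓ CMP  NZCV=0000
5: ✓ MOVGT  r3←0x6e
6: ✓ SUBCC  r2←0x12
7: ✓ ADDNE  r0←0x8e

VAL = 0x25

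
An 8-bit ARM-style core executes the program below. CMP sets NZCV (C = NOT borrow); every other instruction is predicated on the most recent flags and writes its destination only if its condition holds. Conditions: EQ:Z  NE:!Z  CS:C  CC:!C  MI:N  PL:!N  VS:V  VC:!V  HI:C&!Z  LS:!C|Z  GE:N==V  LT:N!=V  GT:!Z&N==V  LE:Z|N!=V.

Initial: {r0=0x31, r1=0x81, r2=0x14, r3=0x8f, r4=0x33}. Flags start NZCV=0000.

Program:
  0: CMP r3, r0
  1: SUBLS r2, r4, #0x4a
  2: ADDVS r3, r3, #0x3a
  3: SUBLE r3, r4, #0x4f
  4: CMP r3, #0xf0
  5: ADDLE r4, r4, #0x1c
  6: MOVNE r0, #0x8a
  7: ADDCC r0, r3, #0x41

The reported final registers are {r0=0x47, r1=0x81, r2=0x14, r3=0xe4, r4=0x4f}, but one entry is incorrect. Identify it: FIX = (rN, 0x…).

FIX = (r0, 0x25)

0: ✓ CMP  NZCV=0011
1: · SUBLS
2: ✓ ADDVS  r3←0xc9
3: ✓ SUBLE  r3←0xe4
4: ✓ CMP  NZCV=1000
5: ✓ ADDLE  r4←0x4f
6: ✓ MOVNE  r0←0x8a
7: ✓ ADDCC  r0←0x25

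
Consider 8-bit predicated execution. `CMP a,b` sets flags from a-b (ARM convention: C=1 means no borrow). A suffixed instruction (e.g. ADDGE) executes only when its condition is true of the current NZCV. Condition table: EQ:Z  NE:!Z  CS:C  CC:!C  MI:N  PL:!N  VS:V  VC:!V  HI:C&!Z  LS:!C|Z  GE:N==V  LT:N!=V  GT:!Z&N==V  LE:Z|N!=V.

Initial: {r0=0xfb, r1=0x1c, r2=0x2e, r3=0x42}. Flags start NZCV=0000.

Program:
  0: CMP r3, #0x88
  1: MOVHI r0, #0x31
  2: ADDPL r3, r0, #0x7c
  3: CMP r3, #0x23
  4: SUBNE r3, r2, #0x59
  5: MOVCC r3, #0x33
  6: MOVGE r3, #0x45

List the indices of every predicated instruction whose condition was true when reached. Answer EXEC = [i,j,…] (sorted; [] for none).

[0] flags=1001 → (cmp)
[1] flags=1001 HI?F → skip
[2] flags=1001 PL?F → skip
[3] flags=0010 → (cmp)
[4] flags=0010 NE?T → r3=0xd5
[5] flags=0010 CC?F → skip
[6] flags=0010 GE?T → r3=0x45

EXEC = [4,6]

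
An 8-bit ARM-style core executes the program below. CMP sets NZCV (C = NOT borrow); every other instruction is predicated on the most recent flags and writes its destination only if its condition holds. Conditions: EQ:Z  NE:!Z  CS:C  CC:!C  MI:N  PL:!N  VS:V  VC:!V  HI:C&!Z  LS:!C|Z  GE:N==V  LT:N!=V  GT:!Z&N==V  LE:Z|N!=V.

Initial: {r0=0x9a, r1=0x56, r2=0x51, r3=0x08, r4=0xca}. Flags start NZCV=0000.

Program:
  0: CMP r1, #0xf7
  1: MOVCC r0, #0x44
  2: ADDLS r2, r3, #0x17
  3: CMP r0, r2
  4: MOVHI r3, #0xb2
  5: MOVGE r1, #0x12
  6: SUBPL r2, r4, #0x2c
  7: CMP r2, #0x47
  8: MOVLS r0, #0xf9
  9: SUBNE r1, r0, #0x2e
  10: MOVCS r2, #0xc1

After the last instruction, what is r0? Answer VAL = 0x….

0: ✓ CMP  NZCV=0000
1: ✓ MOVCC  r0←0x44
2: ✓ ADDLS  r2←0x1f
3: ✓ CMP  NZCV=0010
4: ✓ MOVHI  r3←0xb2
5: ✓ MOVGE  r1←0x12
6: ✓ SUBPL  r2←0x9e
7: ✓ CMP  NZCV=0011
8: · MOVLS
9: ✓ SUBNE  r1←0x16
10: ✓ MOVCS  r2←0xc1

VAL = 0x44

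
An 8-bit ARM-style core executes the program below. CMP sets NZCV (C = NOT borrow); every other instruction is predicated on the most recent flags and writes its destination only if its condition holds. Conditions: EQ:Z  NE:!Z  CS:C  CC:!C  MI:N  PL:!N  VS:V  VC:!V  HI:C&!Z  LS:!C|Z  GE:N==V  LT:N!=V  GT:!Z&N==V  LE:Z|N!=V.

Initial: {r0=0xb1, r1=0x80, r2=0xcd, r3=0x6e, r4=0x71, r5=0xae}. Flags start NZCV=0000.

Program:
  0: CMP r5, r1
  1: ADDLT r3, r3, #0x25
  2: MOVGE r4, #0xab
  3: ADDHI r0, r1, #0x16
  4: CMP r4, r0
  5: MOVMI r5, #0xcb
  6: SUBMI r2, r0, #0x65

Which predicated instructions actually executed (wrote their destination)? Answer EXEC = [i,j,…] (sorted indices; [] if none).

[0] flags=0010 → (cmp)
[1] flags=0010 LT?F → skip
[2] flags=0010 GE?T → r4=0xab
[3] flags=0010 HI?T → r0=0x96
[4] flags=0010 → (cmp)
[5] flags=0010 MI?F → skip
[6] flags=0010 MI?F → skip

EXEC = [2,3]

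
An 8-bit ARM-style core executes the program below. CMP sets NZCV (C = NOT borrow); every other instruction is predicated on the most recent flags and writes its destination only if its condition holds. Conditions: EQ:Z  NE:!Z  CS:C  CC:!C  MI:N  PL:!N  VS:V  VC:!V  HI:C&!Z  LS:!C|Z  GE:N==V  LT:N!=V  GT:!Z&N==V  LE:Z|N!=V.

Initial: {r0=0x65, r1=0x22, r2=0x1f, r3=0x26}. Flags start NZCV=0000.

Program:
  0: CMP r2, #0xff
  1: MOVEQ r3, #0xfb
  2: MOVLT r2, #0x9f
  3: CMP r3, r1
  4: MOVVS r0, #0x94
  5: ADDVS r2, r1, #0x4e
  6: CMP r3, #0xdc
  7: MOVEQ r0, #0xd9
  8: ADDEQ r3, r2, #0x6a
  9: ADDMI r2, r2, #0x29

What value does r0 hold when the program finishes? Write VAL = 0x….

[0] flags=0000 → (cmp)
[1] flags=0000 EQ?F → skip
[2] flags=0000 LT?F → skip
[3] flags=0010 → (cmp)
[4] flags=0010 VS?F → skip
[5] flags=0010 VS?F → skip
[6] flags=0000 → (cmp)
[7] flags=0000 EQ?F → skip
[8] flags=0000 EQ?F → skip
[9] flags=0000 MI?F → skip

VAL = 0x65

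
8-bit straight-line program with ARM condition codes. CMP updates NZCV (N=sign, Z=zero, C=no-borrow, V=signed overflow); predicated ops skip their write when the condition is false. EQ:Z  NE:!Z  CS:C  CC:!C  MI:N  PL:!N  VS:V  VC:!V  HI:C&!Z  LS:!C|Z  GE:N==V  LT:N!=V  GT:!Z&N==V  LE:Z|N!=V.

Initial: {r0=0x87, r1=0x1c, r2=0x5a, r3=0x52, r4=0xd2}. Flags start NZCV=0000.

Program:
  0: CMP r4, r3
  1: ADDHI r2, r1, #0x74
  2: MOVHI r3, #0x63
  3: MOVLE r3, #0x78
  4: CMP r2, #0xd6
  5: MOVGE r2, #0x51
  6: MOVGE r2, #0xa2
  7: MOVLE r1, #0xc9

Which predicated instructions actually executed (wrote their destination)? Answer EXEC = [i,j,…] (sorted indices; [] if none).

EXEC = [1,2,3,7]

[0] flags=1010 → (cmp)
[1] flags=1010 HI?T → r2=0x90
[2] flags=1010 HI?T → r3=0x63
[3] flags=1010 LE?T → r3=0x78
[4] flags=1000 → (cmp)
[5] flags=1000 GE?F → skip
[6] flags=1000 GE?F → skip
[7] flags=1000 LE?T → r1=0xc9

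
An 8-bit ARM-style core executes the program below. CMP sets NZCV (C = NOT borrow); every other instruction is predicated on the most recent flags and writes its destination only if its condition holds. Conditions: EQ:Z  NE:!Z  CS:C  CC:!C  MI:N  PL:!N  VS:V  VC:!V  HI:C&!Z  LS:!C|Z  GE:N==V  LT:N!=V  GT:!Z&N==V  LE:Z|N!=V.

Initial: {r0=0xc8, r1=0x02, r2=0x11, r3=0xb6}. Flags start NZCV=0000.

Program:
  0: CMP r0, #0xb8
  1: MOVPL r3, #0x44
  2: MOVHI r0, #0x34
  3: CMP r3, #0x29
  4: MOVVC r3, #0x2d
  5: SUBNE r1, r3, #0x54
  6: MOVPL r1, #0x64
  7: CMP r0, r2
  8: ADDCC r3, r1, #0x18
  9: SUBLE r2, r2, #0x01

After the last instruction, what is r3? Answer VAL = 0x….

0: ✓ CMP  NZCV=0010
1: ✓ MOVPL  r3←0x44
2: ✓ MOVHI  r0←0x34
3: ✓ CMP  NZCV=0010
4: ✓ MOVVC  r3←0x2d
5: ✓ SUBNE  r1←0xd9
6: ✓ MOVPL  r1←0x64
7: ✓ CMP  NZCV=0010
8: · ADDCC
9: · SUBLE

VAL = 0x2d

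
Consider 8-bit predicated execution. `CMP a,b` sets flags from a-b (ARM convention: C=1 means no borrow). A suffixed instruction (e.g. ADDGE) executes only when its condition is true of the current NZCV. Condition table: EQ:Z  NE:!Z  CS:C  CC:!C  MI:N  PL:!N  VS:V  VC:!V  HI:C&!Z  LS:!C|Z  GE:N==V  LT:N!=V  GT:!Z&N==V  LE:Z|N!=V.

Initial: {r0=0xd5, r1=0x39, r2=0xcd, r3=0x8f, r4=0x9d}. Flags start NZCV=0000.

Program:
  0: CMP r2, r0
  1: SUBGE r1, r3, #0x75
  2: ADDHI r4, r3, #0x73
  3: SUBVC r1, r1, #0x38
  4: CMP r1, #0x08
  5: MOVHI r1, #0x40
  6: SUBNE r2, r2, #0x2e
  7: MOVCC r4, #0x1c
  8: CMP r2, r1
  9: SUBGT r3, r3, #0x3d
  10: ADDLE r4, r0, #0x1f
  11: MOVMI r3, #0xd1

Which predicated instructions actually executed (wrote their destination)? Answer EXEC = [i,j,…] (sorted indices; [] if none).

EXEC = [3,6,7,10,11]

[0] flags=1000 → (cmp)
[1] flags=1000 GE?F → skip
[2] flags=1000 HI?F → skip
[3] flags=1000 VC?T → r1=0x01
[4] flags=1000 → (cmp)
[5] flags=1000 HI?F → skip
[6] flags=1000 NE?T → r2=0x9f
[7] flags=1000 CC?T → r4=0x1c
[8] flags=1010 → (cmp)
[9] flags=1010 GT?F → skip
[10] flags=1010 LE?T → r4=0xf4
[11] flags=1010 MI?T → r3=0xd1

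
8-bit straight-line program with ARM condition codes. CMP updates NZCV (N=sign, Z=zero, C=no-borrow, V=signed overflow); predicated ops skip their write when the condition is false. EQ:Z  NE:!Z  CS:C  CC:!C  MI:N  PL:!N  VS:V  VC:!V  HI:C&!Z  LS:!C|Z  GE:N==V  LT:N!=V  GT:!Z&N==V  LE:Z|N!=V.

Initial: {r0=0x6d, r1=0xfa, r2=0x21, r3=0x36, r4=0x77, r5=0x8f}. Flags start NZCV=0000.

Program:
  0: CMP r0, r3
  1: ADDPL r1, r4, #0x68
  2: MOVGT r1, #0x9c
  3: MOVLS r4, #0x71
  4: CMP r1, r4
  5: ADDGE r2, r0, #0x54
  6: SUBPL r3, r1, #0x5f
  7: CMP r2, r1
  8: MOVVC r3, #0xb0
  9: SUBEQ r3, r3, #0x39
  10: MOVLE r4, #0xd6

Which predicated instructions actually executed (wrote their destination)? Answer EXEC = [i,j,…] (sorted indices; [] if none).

EXEC = [1,2,6]

0: ✓ CMP  NZCV=0010
1: ✓ ADDPL  r1←0xdf
2: ✓ MOVGT  r1←0x9c
3: · MOVLS
4: ✓ CMP  NZCV=0011
5: · ADDGE
6: ✓ SUBPL  r3←0x3d
7: ✓ CMP  NZCV=1001
8: · MOVVC
9: · SUBEQ
10: · MOVLE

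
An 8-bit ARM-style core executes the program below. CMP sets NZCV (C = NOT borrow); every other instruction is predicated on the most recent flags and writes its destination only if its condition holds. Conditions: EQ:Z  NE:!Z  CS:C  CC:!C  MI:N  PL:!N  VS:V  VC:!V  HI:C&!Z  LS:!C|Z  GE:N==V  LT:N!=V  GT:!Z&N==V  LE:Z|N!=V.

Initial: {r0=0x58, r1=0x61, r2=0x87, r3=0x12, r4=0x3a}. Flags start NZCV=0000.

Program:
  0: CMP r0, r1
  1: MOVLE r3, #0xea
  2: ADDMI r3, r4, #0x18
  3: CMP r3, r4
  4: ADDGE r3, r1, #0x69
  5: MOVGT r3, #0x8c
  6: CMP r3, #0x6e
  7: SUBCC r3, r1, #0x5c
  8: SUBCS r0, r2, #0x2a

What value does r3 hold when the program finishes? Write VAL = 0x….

[0] flags=1000 → (cmp)
[1] flags=1000 LE?T → r3=0xea
[2] flags=1000 MI?T → r3=0x52
[3] flags=0010 → (cmp)
[4] flags=0010 GE?T → r3=0xca
[5] flags=0010 GT?T → r3=0x8c
[6] flags=0011 → (cmp)
[7] flags=0011 CC?F → skip
[8] flags=0011 CS?T → r0=0x5d

VAL = 0x8c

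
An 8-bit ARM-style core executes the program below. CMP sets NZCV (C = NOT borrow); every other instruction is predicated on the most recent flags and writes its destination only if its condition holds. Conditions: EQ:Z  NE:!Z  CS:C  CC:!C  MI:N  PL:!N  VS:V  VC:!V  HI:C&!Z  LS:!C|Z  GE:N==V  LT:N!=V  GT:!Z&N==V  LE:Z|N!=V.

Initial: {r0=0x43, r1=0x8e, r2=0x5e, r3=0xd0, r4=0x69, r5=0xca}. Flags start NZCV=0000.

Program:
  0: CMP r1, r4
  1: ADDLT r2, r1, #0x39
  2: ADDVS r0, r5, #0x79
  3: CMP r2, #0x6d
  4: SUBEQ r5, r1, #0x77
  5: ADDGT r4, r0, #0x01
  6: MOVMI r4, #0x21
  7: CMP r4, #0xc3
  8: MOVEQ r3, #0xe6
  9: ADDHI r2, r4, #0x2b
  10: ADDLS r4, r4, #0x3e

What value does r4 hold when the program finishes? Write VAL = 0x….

VAL = 0xa7

0: ✓ CMP  NZCV=0011
1: ✓ ADDLT  r2←0xc7
2: ✓ ADDVS  r0←0x43
3: ✓ CMP  NZCV=0011
4: · SUBEQ
5: · ADDGT
6: · MOVMI
7: ✓ CMP  NZCV=1001
8: · MOVEQ
9: · ADDHI
10: ✓ ADDLS  r4←0xa7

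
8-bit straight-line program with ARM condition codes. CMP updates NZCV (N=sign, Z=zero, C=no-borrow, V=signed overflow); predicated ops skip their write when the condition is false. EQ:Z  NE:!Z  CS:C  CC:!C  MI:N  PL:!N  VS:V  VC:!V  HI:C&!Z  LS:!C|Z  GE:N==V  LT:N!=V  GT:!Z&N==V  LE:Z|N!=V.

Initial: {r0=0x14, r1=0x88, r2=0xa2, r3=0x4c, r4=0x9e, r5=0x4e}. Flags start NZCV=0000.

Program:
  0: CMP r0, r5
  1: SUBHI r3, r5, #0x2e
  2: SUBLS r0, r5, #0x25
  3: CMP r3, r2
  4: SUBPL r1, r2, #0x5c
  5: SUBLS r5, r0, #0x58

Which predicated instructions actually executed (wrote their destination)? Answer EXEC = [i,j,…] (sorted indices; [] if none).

EXEC = [2,5]

[0] flags=1000 → (cmp)
[1] flags=1000 HI?F → skip
[2] flags=1000 LS?T → r0=0x29
[3] flags=1001 → (cmp)
[4] flags=1001 PL?F → skip
[5] flags=1001 LS?T → r5=0xd1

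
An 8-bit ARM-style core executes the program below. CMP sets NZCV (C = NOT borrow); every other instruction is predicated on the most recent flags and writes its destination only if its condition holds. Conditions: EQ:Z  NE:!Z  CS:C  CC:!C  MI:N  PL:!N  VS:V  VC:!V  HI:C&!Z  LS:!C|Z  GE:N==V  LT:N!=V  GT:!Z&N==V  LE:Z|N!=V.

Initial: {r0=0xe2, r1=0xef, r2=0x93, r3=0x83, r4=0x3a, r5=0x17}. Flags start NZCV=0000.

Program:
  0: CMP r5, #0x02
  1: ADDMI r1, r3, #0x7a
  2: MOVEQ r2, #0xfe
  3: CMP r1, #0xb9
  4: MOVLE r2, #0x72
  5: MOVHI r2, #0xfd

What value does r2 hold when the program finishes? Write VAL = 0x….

VAL = 0xfd

0: ✓ CMP  NZCV=0010
1: · ADDMI
2: · MOVEQ
3: ✓ CMP  NZCV=0010
4: · MOVLE
5: ✓ MOVHI  r2←0xfd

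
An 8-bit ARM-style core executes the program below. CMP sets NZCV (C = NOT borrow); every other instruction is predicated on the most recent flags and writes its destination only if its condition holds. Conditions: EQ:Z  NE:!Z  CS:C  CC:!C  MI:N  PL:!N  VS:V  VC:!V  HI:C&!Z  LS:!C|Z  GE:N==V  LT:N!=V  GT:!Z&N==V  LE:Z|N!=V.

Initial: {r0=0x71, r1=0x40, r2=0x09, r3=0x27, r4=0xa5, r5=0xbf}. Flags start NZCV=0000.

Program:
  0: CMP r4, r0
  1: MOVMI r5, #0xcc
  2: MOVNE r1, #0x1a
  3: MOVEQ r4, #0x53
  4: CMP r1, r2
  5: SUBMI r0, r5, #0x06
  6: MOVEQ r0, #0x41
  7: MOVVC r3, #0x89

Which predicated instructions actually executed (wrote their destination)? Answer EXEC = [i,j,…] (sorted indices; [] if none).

EXEC = [2,7]

[0] flags=0011 → (cmp)
[1] flags=0011 MI?F → skip
[2] flags=0011 NE?T → r1=0x1a
[3] flags=0011 EQ?F → skip
[4] flags=0010 → (cmp)
[5] flags=0010 MI?F → skip
[6] flags=0010 EQ?F → skip
[7] flags=0010 VC?T → r3=0x89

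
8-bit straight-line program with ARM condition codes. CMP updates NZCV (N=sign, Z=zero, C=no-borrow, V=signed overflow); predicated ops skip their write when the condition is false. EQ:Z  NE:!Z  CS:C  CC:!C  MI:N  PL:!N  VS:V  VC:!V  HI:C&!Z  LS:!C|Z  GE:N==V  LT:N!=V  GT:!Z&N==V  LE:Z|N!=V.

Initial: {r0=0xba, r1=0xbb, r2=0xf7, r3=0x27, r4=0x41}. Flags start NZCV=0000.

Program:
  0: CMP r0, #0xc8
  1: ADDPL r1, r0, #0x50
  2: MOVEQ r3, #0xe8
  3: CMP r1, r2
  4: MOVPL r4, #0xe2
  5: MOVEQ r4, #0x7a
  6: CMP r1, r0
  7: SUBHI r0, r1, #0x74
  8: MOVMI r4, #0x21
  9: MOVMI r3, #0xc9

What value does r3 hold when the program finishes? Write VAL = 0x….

[0] flags=1000 → (cmp)
[1] flags=1000 PL?F → skip
[2] flags=1000 EQ?F → skip
[3] flags=1000 → (cmp)
[4] flags=1000 PL?F → skip
[5] flags=1000 EQ?F → skip
[6] flags=0010 → (cmp)
[7] flags=0010 HI?T → r0=0x47
[8] flags=0010 MI?F → skip
[9] flags=0010 MI?F → skip

VAL = 0x27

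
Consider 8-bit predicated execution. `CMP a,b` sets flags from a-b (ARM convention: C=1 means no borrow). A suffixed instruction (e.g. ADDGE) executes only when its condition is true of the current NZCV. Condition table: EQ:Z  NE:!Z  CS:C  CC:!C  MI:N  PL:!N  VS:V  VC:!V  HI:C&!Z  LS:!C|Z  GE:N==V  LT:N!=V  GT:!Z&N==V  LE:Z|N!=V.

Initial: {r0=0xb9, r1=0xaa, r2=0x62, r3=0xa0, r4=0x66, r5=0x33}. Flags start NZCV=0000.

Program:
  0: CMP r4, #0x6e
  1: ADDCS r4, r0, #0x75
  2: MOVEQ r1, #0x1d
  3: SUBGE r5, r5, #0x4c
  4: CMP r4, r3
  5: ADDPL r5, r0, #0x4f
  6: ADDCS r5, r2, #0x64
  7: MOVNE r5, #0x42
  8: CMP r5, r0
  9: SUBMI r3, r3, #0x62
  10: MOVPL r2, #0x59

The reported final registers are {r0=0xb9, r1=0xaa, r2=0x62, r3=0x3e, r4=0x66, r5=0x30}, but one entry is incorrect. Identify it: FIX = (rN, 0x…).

FIX = (r5, 0x42)

[0] flags=1000 → (cmp)
[1] flags=1000 CS?F → skip
[2] flags=1000 EQ?F → skip
[3] flags=1000 GE?F → skip
[4] flags=1001 → (cmp)
[5] flags=1001 PL?F → skip
[6] flags=1001 CS?F → skip
[7] flags=1001 NE?T → r5=0x42
[8] flags=1001 → (cmp)
[9] flags=1001 MI?T → r3=0x3e
[10] flags=1001 PL?F → skip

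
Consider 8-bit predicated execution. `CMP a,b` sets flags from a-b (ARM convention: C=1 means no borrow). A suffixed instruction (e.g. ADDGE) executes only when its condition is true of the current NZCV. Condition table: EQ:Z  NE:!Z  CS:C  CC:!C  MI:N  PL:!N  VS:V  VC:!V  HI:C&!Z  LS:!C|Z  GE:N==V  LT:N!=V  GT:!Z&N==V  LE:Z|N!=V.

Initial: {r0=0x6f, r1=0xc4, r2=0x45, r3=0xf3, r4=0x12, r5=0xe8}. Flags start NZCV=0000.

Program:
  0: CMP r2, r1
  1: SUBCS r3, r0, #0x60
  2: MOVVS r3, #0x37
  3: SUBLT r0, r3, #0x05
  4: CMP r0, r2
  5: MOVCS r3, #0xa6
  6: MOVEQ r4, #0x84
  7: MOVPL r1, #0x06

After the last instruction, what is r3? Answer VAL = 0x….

0: ✓ CMP  NZCV=1001
1: · SUBCS
2: ✓ MOVVS  r3←0x37
3: · SUBLT
4: ✓ CMP  NZCV=0010
5: ✓ MOVCS  r3←0xa6
6: · MOVEQ
7: ✓ MOVPL  r1←0x06

VAL = 0xa6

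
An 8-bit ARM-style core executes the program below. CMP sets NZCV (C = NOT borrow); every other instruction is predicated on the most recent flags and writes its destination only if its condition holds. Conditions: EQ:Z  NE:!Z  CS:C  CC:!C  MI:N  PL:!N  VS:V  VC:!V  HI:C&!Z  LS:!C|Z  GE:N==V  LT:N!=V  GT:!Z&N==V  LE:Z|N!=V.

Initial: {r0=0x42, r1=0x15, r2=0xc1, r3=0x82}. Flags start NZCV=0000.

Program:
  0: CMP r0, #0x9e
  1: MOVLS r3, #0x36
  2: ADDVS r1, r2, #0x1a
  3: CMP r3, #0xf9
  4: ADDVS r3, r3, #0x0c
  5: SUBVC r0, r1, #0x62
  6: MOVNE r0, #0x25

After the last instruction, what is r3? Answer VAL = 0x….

0: ✓ CMP  NZCV=1001
1: ✓ MOVLS  r3←0x36
2: ✓ ADDVS  r1←0xdb
3: ✓ CMP  NZCV=0000
4: · ADDVS
5: ✓ SUBVC  r0←0x79
6: ✓ MOVNE  r0←0x25

VAL = 0x36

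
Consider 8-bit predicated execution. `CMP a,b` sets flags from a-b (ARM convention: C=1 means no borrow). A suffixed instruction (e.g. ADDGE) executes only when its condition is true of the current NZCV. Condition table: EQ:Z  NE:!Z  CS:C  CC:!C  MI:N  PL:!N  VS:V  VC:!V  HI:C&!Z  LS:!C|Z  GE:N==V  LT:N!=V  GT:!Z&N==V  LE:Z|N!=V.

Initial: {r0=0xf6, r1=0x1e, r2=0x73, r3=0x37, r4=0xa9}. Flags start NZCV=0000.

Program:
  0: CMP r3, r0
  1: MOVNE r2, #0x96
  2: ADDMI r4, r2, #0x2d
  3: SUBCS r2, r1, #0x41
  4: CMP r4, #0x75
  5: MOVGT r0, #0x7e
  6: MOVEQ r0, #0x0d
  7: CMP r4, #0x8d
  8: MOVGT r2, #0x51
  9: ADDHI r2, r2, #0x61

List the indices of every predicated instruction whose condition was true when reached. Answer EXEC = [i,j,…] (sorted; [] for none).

[0] flags=0000 → (cmp)
[1] flags=0000 NE?T → r2=0x96
[2] flags=0000 MI?F → skip
[3] flags=0000 CS?F → skip
[4] flags=0011 → (cmp)
[5] flags=0011 GT?F → skip
[6] flags=0011 EQ?F → skip
[7] flags=0010 → (cmp)
[8] flags=0010 GT?T → r2=0x51
[9] flags=0010 HI?T → r2=0xb2

EXEC = [1,8,9]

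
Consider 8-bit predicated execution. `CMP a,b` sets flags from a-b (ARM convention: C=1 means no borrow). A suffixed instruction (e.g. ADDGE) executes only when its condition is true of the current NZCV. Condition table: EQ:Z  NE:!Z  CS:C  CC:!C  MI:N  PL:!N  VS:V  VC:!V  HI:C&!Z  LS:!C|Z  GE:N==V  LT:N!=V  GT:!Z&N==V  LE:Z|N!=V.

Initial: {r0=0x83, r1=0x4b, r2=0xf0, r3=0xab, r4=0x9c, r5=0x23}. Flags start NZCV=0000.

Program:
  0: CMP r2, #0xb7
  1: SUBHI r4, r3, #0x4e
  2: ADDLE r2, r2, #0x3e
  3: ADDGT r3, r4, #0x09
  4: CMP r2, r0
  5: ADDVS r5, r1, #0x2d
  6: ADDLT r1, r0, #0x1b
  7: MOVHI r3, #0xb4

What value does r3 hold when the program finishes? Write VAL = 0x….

[0] flags=0010 → (cmp)
[1] flags=0010 HI?T → r4=0x5d
[2] flags=0010 LE?F → skip
[3] flags=0010 GT?T → r3=0x66
[4] flags=0010 → (cmp)
[5] flags=0010 VS?F → skip
[6] flags=0010 LT?F → skip
[7] flags=0010 HI?T → r3=0xb4

VAL = 0xb4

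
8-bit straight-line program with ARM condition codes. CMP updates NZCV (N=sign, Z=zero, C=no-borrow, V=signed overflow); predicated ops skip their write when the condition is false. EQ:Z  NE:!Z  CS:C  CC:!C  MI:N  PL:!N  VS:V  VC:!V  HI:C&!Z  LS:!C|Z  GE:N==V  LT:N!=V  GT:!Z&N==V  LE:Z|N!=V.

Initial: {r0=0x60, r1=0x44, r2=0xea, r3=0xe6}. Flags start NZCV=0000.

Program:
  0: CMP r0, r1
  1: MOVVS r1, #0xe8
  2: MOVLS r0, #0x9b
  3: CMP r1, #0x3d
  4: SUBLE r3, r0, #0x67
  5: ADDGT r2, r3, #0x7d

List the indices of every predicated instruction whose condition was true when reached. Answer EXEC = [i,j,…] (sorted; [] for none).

EXEC = [5]

[0] flags=0010 → (cmp)
[1] flags=0010 VS?F → skip
[2] flags=0010 LS?F → skip
[3] flags=0010 → (cmp)
[4] flags=0010 LE?F → skip
[5] flags=0010 GT?T → r2=0x63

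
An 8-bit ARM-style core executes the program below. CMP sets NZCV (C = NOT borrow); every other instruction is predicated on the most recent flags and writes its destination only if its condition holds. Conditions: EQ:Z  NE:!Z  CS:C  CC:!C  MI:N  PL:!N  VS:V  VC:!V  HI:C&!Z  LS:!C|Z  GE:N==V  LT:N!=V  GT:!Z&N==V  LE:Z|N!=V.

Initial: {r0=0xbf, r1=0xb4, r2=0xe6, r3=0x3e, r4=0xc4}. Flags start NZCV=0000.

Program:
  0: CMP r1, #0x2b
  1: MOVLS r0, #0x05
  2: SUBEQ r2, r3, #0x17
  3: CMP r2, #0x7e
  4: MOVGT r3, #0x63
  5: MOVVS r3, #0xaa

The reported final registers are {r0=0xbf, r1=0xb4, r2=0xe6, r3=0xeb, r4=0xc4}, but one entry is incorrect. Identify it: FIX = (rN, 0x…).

FIX = (r3, 0xaa)

[0] flags=1010 → (cmp)
[1] flags=1010 LS?F → skip
[2] flags=1010 EQ?F → skip
[3] flags=0011 → (cmp)
[4] flags=0011 GT?F → skip
[5] flags=0011 VS?T → r3=0xaa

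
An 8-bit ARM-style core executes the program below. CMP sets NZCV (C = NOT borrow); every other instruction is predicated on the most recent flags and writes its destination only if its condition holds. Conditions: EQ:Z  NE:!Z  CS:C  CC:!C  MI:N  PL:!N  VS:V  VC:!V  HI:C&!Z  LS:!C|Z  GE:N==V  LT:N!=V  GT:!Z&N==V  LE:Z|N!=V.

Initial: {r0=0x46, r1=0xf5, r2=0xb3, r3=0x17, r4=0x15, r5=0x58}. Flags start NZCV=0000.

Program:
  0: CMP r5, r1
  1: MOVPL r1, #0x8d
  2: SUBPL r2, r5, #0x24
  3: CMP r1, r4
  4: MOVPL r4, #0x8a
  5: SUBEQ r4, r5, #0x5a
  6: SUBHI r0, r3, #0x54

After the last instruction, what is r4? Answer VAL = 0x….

0: ✓ CMP  NZCV=0000
1: ✓ MOVPL  r1←0x8d
2: ✓ SUBPL  r2←0x34
3: ✓ CMP  NZCV=0011
4: ✓ MOVPL  r4←0x8a
5: · SUBEQ
6: ✓ SUBHI  r0←0xc3

VAL = 0x8a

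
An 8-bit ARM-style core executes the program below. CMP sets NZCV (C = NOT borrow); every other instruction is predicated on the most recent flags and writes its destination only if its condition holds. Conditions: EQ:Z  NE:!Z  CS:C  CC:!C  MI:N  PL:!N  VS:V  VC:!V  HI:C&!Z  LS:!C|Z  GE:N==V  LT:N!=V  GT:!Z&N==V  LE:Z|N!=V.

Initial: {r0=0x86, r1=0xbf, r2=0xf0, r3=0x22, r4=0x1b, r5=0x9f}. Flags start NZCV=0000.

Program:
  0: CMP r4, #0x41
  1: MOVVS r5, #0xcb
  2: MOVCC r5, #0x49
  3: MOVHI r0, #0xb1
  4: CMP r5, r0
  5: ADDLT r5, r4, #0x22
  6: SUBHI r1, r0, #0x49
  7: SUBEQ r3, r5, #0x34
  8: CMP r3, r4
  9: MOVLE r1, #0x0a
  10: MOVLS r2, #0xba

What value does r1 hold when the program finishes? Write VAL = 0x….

0: ✓ CMP  NZCV=1000
1: · MOVVS
2: ✓ MOVCC  r5←0x49
3: · MOVHI
4: ✓ CMP  NZCV=1001
5: · ADDLT
6: · SUBHI
7: · SUBEQ
8: ✓ CMP  NZCV=0010
9: · MOVLE
10: · MOVLS

VAL = 0xbf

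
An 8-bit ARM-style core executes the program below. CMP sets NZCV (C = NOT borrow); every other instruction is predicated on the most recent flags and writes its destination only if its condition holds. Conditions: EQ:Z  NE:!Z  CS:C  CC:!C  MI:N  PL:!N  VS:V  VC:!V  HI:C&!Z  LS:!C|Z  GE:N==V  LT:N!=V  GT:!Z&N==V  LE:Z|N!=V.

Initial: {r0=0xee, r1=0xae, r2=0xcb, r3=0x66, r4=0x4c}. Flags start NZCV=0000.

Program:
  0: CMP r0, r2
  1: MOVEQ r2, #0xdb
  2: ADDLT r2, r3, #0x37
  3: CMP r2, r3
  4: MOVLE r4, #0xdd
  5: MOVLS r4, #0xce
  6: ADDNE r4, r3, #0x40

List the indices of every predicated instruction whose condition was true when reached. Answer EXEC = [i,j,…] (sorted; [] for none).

[0] flags=0010 → (cmp)
[1] flags=0010 EQ?F → skip
[2] flags=0010 LT?F → skip
[3] flags=0011 → (cmp)
[4] flags=0011 LE?T → r4=0xdd
[5] flags=0011 LS?F → skip
[6] flags=0011 NE?T → r4=0xa6

EXEC = [4,6]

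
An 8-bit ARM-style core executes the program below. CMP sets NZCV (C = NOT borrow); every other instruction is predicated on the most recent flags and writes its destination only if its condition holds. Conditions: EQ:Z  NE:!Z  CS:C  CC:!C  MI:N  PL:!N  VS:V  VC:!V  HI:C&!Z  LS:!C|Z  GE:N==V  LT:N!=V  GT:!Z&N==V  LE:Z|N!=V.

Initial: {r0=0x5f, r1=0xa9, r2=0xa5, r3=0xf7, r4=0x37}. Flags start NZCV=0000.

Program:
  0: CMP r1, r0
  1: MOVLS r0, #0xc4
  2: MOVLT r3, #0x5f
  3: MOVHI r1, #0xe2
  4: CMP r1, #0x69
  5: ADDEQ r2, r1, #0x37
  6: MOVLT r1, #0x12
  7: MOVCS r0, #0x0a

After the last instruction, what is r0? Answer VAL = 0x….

[0] flags=0011 → (cmp)
[1] flags=0011 LS?F → skip
[2] flags=0011 LT?T → r3=0x5f
[3] flags=0011 HI?T → r1=0xe2
[4] flags=0011 → (cmp)
[5] flags=0011 EQ?F → skip
[6] flags=0011 LT?T → r1=0x12
[7] flags=0011 CS?T → r0=0x0a

VAL = 0x0a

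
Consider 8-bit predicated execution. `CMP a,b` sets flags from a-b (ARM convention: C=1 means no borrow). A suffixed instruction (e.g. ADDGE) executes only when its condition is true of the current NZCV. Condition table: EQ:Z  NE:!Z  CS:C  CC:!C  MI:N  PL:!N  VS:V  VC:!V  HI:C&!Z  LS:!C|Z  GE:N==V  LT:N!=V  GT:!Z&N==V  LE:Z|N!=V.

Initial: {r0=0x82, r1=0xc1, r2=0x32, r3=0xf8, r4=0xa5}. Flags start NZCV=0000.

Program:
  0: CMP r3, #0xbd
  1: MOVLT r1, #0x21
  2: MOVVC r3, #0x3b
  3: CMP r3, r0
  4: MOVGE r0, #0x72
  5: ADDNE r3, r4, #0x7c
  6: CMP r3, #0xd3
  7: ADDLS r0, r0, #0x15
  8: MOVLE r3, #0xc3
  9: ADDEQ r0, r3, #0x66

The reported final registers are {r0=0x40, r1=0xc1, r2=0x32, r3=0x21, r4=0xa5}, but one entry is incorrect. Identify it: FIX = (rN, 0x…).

0: ✓ CMP  NZCV=0010
1: · MOVLT
2: ✓ MOVVC  r3←0x3b
3: ✓ CMP  NZCV=1001
4: ✓ MOVGE  r0←0x72
5: ✓ ADDNE  r3←0x21
6: ✓ CMP  NZCV=0000
7: ✓ ADDLS  r0←0x87
8: · MOVLE
9: · ADDEQ

FIX = (r0, 0x87)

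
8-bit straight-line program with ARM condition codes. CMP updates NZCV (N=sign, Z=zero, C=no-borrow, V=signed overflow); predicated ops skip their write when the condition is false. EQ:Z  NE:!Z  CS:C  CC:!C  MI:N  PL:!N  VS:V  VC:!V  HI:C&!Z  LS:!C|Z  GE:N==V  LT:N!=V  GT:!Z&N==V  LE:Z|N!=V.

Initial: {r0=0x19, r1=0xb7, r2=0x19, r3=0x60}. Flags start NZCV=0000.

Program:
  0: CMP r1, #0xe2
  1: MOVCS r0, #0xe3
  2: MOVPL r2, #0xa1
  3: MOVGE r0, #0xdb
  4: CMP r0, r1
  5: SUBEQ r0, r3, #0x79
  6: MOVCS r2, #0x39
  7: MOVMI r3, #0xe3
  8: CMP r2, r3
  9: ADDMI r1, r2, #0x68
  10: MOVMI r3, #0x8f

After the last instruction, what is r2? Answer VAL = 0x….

0: ✓ CMP  NZCV=1000
1: · MOVCS
2: · MOVPL
3: · MOVGE
4: ✓ CMP  NZCV=0000
5: · SUBEQ
6: · MOVCS
7: · MOVMI
8: ✓ CMP  NZCV=1000
9: ✓ ADDMI  r1←0x81
10: ✓ MOVMI  r3←0x8f

VAL = 0x19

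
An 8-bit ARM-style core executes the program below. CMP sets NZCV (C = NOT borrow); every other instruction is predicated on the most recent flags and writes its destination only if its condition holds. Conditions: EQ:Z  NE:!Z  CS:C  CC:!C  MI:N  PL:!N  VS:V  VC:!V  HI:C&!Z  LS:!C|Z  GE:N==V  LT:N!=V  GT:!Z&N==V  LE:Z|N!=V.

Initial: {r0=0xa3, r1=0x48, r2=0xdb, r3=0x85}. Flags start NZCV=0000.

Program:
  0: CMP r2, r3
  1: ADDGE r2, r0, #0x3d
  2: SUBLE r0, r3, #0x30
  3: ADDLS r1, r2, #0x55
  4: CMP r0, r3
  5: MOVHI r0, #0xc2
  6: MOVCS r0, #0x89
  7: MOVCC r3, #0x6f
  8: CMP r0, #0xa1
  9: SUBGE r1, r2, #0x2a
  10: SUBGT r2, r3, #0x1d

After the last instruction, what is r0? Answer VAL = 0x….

VAL = 0x89

0: ✓ CMP  NZCV=0010
1: ✓ ADDGE  r2←0xe0
2: · SUBLE
3: · ADDLS
4: ✓ CMP  NZCV=0010
5: ✓ MOVHI  r0←0xc2
6: ✓ MOVCS  r0←0x89
7: · MOVCC
8: ✓ CMP  NZCV=1000
9: · SUBGE
10: · SUBGT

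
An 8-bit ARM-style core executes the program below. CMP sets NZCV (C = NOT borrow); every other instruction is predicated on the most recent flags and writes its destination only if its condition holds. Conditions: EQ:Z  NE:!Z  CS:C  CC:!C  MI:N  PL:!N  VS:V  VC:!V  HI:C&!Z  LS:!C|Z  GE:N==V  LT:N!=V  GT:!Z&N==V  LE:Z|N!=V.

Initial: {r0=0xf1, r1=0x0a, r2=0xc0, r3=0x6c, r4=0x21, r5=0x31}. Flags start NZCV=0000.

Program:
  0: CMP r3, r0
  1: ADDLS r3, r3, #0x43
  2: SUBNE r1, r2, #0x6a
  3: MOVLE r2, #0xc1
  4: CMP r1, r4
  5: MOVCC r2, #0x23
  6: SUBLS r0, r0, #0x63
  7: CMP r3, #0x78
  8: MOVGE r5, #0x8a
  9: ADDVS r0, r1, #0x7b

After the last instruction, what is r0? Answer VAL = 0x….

0: ✓ CMP  NZCV=0000
1: ✓ ADDLS  r3←0xaf
2: ✓ SUBNE  r1←0x56
3: · MOVLE
4: ✓ CMP  NZCV=0010
5: · MOVCC
6: · SUBLS
7: ✓ CMP  NZCV=0011
8: · MOVGE
9: ✓ ADDVS  r0←0xd1

VAL = 0xd1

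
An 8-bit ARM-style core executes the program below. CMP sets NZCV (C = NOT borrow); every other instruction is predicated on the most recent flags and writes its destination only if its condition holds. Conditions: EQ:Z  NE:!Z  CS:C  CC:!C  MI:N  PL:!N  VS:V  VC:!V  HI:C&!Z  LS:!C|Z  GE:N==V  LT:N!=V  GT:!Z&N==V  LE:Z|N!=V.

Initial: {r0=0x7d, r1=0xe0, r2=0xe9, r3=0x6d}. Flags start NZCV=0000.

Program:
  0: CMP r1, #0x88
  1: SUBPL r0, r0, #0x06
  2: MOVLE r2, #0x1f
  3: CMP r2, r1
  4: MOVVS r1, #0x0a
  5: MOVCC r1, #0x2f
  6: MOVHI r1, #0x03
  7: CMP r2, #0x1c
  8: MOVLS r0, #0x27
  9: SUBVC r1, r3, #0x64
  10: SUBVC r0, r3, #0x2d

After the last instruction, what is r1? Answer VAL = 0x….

0: ✓ CMP  NZCV=0010
1: ✓ SUBPL  r0←0x77
2: · MOVLE
3: ✓ CMP  NZCV=0010
4: · MOVVS
5: · MOVCC
6: ✓ MOVHI  r1←0x03
7: ✓ CMP  NZCV=1010
8: · MOVLS
9: ✓ SUBVC  r1←0x09
10: ✓ SUBVC  r0←0x40

VAL = 0x09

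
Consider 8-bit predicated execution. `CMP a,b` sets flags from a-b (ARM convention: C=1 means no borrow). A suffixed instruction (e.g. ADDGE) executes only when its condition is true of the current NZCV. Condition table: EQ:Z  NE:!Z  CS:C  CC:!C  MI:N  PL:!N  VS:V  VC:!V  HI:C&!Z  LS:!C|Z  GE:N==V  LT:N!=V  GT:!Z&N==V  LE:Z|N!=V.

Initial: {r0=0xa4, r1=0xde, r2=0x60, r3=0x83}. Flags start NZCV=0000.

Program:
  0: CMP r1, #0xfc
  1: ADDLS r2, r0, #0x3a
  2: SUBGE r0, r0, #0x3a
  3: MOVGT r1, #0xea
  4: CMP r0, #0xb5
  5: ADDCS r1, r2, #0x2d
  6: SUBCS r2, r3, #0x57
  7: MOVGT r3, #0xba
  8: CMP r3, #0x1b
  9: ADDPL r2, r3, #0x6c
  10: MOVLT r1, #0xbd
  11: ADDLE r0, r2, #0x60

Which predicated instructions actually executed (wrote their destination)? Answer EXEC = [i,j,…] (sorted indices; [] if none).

[0] flags=1000 → (cmp)
[1] flags=1000 LS?T → r2=0xde
[2] flags=1000 GE?F → skip
[3] flags=1000 GT?F → skip
[4] flags=1000 → (cmp)
[5] flags=1000 CS?F → skip
[6] flags=1000 CS?F → skip
[7] flags=1000 GT?F → skip
[8] flags=0011 → (cmp)
[9] flags=0011 PL?T → r2=0xef
[10] flags=0011 LT?T → r1=0xbd
[11] flags=0011 LE?T → r0=0x4f

EXEC = [1,9,10,11]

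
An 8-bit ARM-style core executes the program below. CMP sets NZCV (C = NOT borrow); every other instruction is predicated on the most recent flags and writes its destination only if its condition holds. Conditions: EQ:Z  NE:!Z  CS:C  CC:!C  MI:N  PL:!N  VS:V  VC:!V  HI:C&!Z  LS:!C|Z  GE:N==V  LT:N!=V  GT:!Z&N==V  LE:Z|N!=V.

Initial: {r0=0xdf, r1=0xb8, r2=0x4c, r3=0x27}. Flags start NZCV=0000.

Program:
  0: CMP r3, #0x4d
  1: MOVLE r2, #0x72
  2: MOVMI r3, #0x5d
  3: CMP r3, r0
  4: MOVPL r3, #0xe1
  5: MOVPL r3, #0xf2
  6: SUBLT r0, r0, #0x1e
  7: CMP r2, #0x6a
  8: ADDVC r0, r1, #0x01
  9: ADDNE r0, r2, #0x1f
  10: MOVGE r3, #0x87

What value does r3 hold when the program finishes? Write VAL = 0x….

VAL = 0x87

[0] flags=1000 → (cmp)
[1] flags=1000 LE?T → r2=0x72
[2] flags=1000 MI?T → r3=0x5d
[3] flags=0000 → (cmp)
[4] flags=0000 PL?T → r3=0xe1
[5] flags=0000 PL?T → r3=0xf2
[6] flags=0000 LT?F → skip
[7] flags=0010 → (cmp)
[8] flags=0010 VC?T → r0=0xb9
[9] flags=0010 NE?T → r0=0x91
[10] flags=0010 GE?T → r3=0x87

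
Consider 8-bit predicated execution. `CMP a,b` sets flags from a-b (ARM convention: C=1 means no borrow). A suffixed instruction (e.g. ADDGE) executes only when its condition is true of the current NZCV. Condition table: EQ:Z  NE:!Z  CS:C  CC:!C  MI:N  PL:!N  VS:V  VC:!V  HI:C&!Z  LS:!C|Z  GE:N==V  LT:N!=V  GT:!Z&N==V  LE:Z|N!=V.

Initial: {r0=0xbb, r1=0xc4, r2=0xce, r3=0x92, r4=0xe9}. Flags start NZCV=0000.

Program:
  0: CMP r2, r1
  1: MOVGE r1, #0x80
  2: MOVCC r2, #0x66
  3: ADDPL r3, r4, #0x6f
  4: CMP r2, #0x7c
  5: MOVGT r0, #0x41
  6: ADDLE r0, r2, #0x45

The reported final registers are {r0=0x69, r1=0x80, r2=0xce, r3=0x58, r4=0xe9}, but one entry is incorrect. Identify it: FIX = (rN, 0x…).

0: ✓ CMP  NZCV=0010
1: ✓ MOVGE  r1←0x80
2: · MOVCC
3: ✓ ADDPL  r3←0x58
4: ✓ CMP  NZCV=0011
5: · MOVGT
6: ✓ ADDLE  r0←0x13

FIX = (r0, 0x13)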